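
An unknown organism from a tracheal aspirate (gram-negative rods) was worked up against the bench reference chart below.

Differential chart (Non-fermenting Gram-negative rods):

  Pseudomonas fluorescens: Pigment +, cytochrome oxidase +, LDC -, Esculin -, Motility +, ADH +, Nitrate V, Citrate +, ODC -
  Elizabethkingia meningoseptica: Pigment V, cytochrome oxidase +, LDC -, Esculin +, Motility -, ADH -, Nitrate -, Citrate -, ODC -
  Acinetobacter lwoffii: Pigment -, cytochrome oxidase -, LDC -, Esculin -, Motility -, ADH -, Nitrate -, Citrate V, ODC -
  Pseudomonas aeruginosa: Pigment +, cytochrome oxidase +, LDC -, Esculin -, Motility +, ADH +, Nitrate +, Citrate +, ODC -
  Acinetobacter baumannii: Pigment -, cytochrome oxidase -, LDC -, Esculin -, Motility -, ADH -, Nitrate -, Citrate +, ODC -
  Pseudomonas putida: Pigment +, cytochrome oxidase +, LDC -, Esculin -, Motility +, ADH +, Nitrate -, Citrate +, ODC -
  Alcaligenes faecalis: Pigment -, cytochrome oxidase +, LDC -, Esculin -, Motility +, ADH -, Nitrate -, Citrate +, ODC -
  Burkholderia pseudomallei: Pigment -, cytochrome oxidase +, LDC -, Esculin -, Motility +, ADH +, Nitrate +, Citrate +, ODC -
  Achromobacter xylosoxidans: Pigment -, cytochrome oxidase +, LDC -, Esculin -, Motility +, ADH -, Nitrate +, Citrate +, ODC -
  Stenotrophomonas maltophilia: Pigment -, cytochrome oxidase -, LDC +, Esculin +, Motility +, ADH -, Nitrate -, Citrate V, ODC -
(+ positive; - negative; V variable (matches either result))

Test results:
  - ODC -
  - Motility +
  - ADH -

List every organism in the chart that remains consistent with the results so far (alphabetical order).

Achromobacter xylosoxidans, Alcaligenes faecalis, Stenotrophomonas maltophilia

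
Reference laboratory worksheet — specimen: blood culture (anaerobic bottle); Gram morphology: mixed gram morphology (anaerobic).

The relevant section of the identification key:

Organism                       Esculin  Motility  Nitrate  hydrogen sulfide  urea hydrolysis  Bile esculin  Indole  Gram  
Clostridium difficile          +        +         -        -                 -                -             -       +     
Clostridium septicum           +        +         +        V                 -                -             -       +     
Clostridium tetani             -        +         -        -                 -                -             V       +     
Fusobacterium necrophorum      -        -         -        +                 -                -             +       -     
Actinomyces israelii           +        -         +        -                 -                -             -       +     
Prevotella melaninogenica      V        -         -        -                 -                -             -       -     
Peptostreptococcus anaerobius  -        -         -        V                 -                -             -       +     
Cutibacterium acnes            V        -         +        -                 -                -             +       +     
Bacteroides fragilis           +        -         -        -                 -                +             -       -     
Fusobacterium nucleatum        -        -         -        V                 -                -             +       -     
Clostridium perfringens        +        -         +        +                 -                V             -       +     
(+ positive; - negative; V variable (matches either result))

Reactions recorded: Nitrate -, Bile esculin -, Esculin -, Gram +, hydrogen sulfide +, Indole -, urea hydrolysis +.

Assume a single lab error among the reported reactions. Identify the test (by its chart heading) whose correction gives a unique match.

urea hydrolysis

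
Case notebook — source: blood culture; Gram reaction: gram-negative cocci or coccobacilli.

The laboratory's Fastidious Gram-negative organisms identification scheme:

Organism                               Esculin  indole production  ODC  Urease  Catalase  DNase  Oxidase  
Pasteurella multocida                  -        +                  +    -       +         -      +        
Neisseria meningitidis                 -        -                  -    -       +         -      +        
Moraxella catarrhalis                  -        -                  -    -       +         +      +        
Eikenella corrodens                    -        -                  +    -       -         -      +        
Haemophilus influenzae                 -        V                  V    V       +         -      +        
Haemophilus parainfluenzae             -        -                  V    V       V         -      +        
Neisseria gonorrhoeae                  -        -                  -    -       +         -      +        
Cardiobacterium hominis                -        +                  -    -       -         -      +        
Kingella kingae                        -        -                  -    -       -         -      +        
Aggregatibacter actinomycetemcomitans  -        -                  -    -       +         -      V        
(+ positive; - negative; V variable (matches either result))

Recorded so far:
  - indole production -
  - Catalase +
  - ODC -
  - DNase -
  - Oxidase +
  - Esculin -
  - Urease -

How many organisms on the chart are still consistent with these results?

Oxidase +: all 10 remaining candidates are consistent.
ODC -: excludes Pasteurella multocida, Eikenella corrodens — 8 left.
Urease -: all 8 remaining candidates are consistent.
DNase -: excludes Moraxella catarrhalis — 7 left.
indole production -: excludes Cardiobacterium hominis — 6 left.
Catalase +: excludes Kingella kingae — 5 left.
Esculin -: all 5 remaining candidates are consistent.
Still consistent: Aggregatibacter actinomycetemcomitans, Haemophilus influenzae, Haemophilus parainfluenzae, Neisseria gonorrhoeae, Neisseria meningitidis.

5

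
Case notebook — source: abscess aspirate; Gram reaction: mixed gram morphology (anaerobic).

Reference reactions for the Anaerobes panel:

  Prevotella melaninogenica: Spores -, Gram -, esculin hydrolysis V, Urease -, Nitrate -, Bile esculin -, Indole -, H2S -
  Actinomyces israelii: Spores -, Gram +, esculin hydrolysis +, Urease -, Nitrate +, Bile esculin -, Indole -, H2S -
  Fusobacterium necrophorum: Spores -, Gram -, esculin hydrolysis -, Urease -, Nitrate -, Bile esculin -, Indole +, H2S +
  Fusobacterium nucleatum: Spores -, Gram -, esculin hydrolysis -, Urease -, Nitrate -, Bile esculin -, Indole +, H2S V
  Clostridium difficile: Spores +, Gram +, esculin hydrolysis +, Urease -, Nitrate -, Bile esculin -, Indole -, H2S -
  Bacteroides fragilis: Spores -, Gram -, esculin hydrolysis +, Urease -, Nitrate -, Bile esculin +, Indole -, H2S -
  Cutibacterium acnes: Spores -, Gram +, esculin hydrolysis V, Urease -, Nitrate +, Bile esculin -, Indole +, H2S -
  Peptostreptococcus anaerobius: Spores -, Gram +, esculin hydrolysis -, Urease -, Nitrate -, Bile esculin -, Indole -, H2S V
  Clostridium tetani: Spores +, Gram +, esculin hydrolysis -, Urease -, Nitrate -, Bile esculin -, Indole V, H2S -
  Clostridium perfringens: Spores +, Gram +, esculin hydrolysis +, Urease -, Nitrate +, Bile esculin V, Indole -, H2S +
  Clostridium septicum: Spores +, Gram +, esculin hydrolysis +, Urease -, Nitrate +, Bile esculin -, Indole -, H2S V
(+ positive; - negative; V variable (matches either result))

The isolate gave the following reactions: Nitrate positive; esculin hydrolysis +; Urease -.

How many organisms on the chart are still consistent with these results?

esculin hydrolysis +: excludes Fusobacterium necrophorum, Fusobacterium nucleatum, Peptostreptococcus anaerobius, Clostridium tetani — 7 left.
Nitrate +: excludes Prevotella melaninogenica, Clostridium difficile, Bacteroides fragilis — 4 left.
Urease -: all 4 remaining candidates are consistent.
Still consistent: Actinomyces israelii, Clostridium perfringens, Clostridium septicum, Cutibacterium acnes.

4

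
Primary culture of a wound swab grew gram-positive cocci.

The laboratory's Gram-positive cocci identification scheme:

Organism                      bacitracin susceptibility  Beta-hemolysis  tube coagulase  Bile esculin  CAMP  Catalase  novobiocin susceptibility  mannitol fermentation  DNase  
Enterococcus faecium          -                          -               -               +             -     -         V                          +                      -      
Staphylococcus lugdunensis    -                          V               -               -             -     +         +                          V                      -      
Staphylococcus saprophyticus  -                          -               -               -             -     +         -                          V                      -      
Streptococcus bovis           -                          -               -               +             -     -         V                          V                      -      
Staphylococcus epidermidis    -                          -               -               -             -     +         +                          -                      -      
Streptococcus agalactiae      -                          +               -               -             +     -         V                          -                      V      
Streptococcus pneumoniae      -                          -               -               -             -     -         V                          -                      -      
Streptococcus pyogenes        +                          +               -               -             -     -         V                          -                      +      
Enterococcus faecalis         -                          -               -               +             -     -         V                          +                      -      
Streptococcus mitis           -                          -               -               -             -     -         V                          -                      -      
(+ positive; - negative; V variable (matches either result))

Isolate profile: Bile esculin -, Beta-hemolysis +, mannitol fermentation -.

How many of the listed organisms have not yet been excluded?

3

Beta-hemolysis +: excludes 7 organisms — 3 left.
mannitol fermentation -: all 3 remaining candidates are consistent.
Bile esculin -: all 3 remaining candidates are consistent.
Still consistent: Staphylococcus lugdunensis, Streptococcus agalactiae, Streptococcus pyogenes.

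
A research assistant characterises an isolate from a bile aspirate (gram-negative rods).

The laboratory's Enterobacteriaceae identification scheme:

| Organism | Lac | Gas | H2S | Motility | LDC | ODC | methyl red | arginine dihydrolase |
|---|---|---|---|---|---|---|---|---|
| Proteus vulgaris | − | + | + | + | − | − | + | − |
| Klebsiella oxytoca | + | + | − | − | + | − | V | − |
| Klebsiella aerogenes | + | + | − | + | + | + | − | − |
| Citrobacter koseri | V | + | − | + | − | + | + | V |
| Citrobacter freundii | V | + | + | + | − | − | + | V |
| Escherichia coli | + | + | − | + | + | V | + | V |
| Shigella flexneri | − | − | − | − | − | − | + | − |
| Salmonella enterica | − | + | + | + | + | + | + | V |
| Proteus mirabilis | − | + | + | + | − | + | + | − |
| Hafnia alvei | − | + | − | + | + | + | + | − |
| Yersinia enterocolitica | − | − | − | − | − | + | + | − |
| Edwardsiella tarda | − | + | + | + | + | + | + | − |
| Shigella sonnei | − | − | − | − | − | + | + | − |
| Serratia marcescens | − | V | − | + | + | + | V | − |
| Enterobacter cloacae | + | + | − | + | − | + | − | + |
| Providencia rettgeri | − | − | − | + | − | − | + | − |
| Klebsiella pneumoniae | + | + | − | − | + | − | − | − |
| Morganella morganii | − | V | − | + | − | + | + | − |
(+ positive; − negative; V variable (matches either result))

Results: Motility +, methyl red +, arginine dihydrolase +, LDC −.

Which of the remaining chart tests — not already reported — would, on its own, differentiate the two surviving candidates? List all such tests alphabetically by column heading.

arginine dihydrolase +: excludes 13 organisms — 5 left.
LDC −: excludes Escherichia coli, Salmonella enterica — 3 left.
Motility +: all 3 remaining candidates are consistent.
methyl red +: excludes Enterobacter cloacae — 2 left.
Two candidates remain: Citrobacter freundii and Citrobacter koseri.
  Lac: V vs V — variable for at least one, does not separate.
  Gas: + vs + — same for both, does not separate.
  H2S: Citrobacter freundii +, Citrobacter koseri − — discriminates.
  ODC: Citrobacter freundii −, Citrobacter koseri + — discriminates.

H2S, ODC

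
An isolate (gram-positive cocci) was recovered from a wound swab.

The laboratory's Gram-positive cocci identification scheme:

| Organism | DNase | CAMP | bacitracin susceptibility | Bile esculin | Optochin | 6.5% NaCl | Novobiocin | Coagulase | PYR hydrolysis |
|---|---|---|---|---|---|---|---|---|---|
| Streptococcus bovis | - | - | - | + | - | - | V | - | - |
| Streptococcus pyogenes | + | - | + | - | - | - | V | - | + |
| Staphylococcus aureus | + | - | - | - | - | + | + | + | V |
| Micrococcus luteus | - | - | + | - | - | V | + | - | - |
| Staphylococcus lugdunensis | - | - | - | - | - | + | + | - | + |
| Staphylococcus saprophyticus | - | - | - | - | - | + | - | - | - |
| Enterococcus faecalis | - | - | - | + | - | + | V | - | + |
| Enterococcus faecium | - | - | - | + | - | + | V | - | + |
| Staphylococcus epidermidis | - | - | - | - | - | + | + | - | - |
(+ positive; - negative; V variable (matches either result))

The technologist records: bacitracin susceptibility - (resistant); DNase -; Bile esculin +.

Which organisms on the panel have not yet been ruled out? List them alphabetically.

DNase -: excludes Streptococcus pyogenes, Staphylococcus aureus — 7 left.
Bile esculin +: excludes Micrococcus luteus, Staphylococcus lugdunensis, Staphylococcus saprophyticus, Staphylococcus epidermidis — 3 left.
bacitracin susceptibility -: all 3 remaining candidates are consistent.

Enterococcus faecalis, Enterococcus faecium, Streptococcus bovis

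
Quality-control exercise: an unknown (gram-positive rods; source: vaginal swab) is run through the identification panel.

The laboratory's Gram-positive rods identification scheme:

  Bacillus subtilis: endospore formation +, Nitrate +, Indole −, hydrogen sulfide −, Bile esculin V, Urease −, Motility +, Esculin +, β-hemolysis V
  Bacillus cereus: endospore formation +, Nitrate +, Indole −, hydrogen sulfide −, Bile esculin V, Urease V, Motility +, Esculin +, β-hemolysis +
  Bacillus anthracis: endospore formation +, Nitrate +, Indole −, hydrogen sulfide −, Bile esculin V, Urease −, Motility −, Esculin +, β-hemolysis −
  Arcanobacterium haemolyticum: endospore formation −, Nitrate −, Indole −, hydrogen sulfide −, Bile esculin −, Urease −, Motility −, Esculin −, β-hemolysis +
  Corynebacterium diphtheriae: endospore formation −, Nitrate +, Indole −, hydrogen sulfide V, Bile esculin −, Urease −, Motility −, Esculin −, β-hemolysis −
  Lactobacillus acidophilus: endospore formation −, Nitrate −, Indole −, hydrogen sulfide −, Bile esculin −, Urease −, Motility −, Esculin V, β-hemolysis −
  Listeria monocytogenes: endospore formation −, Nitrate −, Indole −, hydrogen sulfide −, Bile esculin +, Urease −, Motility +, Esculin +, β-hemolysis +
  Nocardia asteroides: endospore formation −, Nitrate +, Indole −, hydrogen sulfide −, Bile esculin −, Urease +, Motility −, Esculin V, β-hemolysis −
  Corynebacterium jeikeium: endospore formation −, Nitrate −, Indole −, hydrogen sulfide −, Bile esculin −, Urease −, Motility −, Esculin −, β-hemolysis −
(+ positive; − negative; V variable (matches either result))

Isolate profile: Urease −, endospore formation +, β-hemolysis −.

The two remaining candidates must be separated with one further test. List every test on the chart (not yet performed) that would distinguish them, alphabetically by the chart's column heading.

Motility

Urease −: excludes Nocardia asteroides — 8 left.
β-hemolysis −: excludes Bacillus cereus, Arcanobacterium haemolyticum, Listeria monocytogenes — 5 left.
endospore formation +: excludes Corynebacterium diphtheriae, Lactobacillus acidophilus, Corynebacterium jeikeium — 2 left.
Two candidates remain: Bacillus anthracis and Bacillus subtilis.
  Nitrate: + vs + — same for both, does not separate.
  Indole: − vs − — same for both, does not separate.
  hydrogen sulfide: − vs − — same for both, does not separate.
  Bile esculin: V vs V — variable for at least one, does not separate.
  Motility: Bacillus anthracis −, Bacillus subtilis + — discriminates.
  Esculin: + vs + — same for both, does not separate.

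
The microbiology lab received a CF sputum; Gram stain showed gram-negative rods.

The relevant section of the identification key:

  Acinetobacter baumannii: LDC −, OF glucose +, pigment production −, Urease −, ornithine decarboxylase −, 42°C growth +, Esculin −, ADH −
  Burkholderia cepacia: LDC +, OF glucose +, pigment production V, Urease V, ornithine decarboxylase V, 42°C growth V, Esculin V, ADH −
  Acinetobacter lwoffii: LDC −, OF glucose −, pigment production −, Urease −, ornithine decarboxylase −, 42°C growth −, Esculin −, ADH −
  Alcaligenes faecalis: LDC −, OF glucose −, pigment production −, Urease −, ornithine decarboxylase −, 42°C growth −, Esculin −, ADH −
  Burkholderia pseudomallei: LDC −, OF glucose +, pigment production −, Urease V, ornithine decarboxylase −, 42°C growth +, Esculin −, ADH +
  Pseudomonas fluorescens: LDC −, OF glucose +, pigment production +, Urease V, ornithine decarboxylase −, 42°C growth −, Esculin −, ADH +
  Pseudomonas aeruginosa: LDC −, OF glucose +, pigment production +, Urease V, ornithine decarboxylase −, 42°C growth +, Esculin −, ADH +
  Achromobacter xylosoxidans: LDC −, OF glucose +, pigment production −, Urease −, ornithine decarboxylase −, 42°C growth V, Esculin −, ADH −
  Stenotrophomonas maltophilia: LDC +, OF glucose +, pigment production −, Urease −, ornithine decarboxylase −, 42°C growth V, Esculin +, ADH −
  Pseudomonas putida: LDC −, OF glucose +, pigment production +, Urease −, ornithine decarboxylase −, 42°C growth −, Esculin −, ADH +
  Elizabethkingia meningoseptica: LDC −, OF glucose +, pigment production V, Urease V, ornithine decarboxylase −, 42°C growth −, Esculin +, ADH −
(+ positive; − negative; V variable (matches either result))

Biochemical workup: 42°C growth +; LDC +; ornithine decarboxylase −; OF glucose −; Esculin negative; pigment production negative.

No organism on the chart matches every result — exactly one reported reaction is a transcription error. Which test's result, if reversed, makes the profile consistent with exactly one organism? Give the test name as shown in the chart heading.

OF glucose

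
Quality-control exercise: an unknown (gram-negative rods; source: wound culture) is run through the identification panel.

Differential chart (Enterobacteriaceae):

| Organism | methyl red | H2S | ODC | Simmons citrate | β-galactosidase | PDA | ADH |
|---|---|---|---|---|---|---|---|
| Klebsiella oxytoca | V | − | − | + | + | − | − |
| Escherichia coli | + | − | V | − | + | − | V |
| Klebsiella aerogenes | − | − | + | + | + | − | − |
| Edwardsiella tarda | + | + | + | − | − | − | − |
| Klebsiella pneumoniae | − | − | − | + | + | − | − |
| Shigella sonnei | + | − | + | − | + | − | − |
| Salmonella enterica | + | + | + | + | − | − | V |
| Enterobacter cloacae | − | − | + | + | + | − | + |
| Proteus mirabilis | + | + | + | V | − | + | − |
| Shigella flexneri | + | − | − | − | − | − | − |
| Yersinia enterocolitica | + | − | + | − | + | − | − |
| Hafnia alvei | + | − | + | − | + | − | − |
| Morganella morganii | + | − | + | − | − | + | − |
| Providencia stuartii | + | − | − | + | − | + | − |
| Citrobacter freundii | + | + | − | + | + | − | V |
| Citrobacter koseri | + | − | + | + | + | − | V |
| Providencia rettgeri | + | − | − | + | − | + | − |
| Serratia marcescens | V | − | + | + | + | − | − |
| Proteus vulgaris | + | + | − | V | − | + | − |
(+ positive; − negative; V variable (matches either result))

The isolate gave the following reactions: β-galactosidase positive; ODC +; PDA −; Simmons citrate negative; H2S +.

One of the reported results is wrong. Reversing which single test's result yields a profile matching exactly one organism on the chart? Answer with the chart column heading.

β-galactosidase

As reported, no row in the chart matches all 5 reactions.
Reversing β-galactosidase (to −) → unique match: Edwardsiella tarda.
Reversing ODC → still no organism matches.
Reversing Simmons citrate → still no organism matches.
Reversing H2S → 4 organisms match (not unique).
Reversing PDA → still no organism matches.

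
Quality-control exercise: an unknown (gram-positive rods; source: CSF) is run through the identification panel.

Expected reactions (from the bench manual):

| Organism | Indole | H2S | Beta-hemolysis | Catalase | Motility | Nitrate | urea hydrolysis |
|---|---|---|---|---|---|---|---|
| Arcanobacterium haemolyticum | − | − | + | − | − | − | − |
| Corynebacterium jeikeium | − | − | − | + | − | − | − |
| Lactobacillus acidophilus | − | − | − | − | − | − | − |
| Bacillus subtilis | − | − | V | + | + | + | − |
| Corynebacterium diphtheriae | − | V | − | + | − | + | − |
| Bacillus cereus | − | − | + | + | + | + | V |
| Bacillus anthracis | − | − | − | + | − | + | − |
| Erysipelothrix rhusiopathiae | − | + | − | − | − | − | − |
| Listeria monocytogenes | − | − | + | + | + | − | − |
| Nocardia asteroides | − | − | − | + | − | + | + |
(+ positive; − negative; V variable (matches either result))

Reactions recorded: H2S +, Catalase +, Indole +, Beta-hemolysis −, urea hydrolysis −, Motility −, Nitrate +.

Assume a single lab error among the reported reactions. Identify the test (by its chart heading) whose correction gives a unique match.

Indole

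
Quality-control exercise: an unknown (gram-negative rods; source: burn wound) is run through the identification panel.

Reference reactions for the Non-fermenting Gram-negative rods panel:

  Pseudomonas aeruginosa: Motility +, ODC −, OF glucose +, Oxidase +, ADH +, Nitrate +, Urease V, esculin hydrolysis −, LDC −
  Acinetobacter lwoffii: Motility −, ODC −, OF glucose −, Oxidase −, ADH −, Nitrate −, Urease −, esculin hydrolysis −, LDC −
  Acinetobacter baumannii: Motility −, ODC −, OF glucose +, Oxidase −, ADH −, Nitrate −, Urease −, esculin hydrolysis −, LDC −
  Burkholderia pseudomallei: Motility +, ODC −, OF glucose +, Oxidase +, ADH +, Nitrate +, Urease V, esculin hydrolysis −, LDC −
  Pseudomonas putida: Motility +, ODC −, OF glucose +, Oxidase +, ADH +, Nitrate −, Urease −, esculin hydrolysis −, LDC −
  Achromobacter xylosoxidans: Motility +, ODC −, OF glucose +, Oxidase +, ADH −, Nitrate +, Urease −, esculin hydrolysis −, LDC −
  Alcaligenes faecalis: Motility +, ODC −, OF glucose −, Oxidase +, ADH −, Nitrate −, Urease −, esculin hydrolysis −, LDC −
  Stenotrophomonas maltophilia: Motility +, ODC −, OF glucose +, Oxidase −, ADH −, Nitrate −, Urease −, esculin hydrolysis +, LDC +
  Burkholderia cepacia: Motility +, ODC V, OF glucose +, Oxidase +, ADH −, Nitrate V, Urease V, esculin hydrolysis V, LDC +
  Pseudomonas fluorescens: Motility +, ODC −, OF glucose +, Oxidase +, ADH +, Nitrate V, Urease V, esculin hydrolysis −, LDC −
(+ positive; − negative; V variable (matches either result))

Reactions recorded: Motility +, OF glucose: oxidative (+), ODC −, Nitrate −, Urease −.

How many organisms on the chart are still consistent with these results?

4

ODC −: all 10 remaining candidates are consistent.
Nitrate −: excludes Pseudomonas aeruginosa, Burkholderia pseudomallei, Achromobacter xylosoxidans — 7 left.
OF glucose +: excludes Acinetobacter lwoffii, Alcaligenes faecalis — 5 left.
Motility +: excludes Acinetobacter baumannii — 4 left.
Urease −: all 4 remaining candidates are consistent.
Still consistent: Burkholderia cepacia, Pseudomonas fluorescens, Pseudomonas putida, Stenotrophomonas maltophilia.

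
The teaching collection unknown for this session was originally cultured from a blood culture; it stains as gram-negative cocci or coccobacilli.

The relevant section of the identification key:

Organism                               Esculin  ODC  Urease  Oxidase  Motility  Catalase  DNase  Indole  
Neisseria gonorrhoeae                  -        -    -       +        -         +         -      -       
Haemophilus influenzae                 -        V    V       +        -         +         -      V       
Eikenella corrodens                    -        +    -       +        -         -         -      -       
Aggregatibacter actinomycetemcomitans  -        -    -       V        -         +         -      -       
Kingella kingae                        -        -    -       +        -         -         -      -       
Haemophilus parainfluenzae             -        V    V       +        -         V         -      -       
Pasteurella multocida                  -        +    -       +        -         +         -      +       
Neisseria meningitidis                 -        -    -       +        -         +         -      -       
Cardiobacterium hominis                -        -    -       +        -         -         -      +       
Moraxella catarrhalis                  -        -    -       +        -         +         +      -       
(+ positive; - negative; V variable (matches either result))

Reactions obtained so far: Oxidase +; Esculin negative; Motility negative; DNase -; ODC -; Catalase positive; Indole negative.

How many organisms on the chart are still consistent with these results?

Motility -: all 10 remaining candidates are consistent.
DNase -: excludes Moraxella catarrhalis — 9 left.
Esculin -: all 9 remaining candidates are consistent.
Indole -: excludes Pasteurella multocida, Cardiobacterium hominis — 7 left.
Oxidase +: all 7 remaining candidates are consistent.
ODC -: excludes Eikenella corrodens — 6 left.
Catalase +: excludes Kingella kingae — 5 left.
Still consistent: Aggregatibacter actinomycetemcomitans, Haemophilus influenzae, Haemophilus parainfluenzae, Neisseria gonorrhoeae, Neisseria meningitidis.

5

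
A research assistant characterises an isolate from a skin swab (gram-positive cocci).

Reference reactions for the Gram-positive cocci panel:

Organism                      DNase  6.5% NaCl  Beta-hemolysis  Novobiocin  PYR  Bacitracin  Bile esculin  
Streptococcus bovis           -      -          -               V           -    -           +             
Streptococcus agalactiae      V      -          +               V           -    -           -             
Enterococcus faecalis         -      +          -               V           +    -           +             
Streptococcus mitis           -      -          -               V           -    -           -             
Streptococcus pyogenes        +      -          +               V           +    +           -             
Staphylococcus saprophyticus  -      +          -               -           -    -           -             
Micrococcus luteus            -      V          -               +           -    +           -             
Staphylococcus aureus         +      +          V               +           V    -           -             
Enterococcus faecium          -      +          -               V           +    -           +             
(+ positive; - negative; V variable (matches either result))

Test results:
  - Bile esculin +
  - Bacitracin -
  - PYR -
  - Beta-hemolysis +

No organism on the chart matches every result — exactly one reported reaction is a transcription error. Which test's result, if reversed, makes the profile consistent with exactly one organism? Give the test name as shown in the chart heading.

As reported, no row in the chart matches all 4 reactions.
Reversing PYR → still no organism matches.
Reversing Beta-hemolysis (to -) → unique match: Streptococcus bovis.
Reversing Bile esculin → 2 organisms match (not unique).
Reversing Bacitracin → still no organism matches.

Beta-hemolysis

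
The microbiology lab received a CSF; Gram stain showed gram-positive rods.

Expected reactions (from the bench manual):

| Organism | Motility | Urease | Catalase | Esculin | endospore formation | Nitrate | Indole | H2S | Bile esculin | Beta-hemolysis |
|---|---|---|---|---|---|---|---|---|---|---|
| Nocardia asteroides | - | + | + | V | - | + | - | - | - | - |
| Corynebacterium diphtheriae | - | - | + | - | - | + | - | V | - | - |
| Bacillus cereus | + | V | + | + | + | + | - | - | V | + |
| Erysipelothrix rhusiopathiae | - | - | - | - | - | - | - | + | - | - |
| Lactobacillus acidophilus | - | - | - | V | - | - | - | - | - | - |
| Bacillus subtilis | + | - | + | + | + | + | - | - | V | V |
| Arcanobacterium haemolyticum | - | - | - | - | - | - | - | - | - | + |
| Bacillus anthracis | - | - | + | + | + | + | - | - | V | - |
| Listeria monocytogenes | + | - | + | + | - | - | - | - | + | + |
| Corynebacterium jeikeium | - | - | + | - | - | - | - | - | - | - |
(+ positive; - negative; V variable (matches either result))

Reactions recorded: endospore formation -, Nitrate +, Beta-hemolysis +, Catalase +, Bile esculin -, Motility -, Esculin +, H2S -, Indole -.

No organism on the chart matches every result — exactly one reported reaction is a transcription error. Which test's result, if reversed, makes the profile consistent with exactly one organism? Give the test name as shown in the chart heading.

As reported, no row in the chart matches all 9 reactions.
Reversing Beta-hemolysis (to -) → unique match: Nocardia asteroides.
Reversing Bile esculin → still no organism matches.
Reversing Motility → still no organism matches.
Reversing Esculin → still no organism matches.
Reversing H2S → still no organism matches.
Reversing endospore formation → still no organism matches.
Reversing Nitrate → still no organism matches.
Reversing Indole → still no organism matches.
Reversing Catalase → still no organism matches.

Beta-hemolysis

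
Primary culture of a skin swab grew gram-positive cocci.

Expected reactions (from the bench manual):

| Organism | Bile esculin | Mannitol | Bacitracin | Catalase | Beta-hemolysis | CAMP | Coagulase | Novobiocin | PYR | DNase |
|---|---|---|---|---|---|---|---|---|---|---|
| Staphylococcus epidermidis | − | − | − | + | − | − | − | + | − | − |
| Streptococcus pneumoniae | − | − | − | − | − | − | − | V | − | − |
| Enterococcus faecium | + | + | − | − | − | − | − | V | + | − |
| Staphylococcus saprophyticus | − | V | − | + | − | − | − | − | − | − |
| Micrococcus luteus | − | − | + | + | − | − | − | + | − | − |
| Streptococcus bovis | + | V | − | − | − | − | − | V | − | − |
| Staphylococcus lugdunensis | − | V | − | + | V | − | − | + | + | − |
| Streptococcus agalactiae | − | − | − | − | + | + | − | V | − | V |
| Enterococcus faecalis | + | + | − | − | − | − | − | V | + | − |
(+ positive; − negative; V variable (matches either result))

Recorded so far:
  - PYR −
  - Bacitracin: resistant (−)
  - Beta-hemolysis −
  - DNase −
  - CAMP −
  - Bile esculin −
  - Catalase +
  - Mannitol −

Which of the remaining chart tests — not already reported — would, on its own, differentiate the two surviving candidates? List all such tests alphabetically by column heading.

Novobiocin

Catalase +: excludes 5 organisms — 4 left.
Beta-hemolysis −: all 4 remaining candidates are consistent.
PYR −: excludes Staphylococcus lugdunensis — 3 left.
Mannitol −: all 3 remaining candidates are consistent.
DNase −: all 3 remaining candidates are consistent.
CAMP −: all 3 remaining candidates are consistent.
Bile esculin −: all 3 remaining candidates are consistent.
Bacitracin −: excludes Micrococcus luteus — 2 left.
Two candidates remain: Staphylococcus epidermidis and Staphylococcus saprophyticus.
  Coagulase: − vs − — same for both, does not separate.
  Novobiocin: Staphylococcus epidermidis +, Staphylococcus saprophyticus − — discriminates.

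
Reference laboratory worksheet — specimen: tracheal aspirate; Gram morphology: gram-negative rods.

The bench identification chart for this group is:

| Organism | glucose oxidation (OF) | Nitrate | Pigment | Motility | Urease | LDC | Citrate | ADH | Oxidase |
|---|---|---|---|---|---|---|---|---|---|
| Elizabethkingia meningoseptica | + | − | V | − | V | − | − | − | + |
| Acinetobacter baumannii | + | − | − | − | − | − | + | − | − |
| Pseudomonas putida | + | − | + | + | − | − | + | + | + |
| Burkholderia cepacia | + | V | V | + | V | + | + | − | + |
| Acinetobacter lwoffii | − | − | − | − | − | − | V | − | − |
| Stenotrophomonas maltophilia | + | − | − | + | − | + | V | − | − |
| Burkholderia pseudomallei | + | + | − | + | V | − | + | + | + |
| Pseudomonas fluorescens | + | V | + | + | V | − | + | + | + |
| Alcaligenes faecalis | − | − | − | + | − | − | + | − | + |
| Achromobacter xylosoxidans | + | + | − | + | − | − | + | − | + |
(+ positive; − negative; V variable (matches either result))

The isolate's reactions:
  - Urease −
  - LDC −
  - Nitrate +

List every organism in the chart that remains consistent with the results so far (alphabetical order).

LDC −: excludes Burkholderia cepacia, Stenotrophomonas maltophilia — 8 left.
Urease −: all 8 remaining candidates are consistent.
Nitrate +: excludes 5 organisms — 3 left.

Achromobacter xylosoxidans, Burkholderia pseudomallei, Pseudomonas fluorescens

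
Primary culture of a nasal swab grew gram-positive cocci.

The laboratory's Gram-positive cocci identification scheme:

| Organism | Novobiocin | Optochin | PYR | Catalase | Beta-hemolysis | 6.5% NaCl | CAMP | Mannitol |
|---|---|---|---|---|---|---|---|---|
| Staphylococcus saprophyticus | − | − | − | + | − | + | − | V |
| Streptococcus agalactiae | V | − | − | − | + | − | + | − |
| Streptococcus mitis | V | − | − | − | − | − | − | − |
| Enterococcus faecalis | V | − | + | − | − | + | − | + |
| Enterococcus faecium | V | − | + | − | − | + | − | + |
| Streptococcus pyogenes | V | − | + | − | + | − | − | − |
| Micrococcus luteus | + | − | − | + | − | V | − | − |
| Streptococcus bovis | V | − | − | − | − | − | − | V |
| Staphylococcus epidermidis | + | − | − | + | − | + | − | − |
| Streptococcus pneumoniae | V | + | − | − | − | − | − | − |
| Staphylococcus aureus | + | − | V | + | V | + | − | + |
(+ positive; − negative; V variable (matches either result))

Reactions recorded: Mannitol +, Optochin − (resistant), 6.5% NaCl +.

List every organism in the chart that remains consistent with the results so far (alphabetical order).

Mannitol +: excludes 6 organisms — 5 left.
6.5% NaCl +: excludes Streptococcus bovis — 4 left.
Optochin −: all 4 remaining candidates are consistent.

Enterococcus faecalis, Enterococcus faecium, Staphylococcus aureus, Staphylococcus saprophyticus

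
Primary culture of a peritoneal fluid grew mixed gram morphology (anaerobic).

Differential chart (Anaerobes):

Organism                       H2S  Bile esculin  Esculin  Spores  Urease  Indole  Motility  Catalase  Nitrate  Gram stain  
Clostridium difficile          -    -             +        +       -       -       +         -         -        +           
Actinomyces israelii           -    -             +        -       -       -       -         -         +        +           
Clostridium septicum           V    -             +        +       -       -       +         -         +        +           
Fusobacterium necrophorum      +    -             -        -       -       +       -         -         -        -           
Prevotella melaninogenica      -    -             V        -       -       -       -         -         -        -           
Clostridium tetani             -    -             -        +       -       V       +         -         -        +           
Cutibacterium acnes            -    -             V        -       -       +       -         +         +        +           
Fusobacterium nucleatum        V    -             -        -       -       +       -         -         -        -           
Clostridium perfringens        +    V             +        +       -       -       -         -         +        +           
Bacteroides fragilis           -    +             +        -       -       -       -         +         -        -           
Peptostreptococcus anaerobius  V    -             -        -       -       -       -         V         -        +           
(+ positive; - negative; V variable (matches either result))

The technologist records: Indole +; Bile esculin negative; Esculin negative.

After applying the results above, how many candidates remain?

4

Indole +: excludes 7 organisms — 4 left.
Bile esculin -: all 4 remaining candidates are consistent.
Esculin -: all 4 remaining candidates are consistent.
Still consistent: Clostridium tetani, Cutibacterium acnes, Fusobacterium necrophorum, Fusobacterium nucleatum.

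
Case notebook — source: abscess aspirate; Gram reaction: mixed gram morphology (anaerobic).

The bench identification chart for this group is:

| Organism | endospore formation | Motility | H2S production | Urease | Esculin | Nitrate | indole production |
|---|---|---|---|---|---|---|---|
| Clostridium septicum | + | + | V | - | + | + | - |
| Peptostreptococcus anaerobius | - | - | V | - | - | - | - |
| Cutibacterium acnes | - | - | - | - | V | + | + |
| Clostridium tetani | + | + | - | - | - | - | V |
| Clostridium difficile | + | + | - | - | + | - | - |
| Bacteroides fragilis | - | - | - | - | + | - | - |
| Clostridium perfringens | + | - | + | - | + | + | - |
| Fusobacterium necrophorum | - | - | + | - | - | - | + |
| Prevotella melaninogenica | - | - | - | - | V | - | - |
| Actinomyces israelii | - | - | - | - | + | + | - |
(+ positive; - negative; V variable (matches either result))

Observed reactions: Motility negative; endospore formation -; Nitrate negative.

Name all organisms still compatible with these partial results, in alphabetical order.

endospore formation -: excludes Clostridium septicum, Clostridium tetani, Clostridium difficile, Clostridium perfringens — 6 left.
Motility -: all 6 remaining candidates are consistent.
Nitrate -: excludes Cutibacterium acnes, Actinomyces israelii — 4 left.

Bacteroides fragilis, Fusobacterium necrophorum, Peptostreptococcus anaerobius, Prevotella melaninogenica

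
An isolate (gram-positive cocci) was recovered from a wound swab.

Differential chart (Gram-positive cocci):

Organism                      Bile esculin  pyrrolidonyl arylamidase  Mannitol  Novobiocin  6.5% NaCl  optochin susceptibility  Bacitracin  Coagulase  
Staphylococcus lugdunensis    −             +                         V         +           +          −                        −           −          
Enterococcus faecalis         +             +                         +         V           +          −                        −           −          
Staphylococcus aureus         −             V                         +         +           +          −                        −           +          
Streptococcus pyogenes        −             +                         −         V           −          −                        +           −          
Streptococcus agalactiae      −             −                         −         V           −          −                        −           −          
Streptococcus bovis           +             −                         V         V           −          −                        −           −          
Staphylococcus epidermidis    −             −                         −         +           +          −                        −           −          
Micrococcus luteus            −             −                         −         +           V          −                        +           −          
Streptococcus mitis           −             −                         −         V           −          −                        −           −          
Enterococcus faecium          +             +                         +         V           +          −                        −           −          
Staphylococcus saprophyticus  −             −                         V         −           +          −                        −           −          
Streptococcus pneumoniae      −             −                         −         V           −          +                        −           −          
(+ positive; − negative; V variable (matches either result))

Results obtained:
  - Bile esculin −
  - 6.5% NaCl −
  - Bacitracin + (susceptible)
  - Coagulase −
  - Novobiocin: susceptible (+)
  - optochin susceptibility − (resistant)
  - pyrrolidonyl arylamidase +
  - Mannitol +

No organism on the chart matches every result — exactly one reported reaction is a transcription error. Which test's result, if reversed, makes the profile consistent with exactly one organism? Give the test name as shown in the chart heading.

As reported, no row in the chart matches all 8 reactions.
Reversing Bile esculin → still no organism matches.
Reversing pyrrolidonyl arylamidase → still no organism matches.
Reversing optochin susceptibility → still no organism matches.
Reversing Mannitol (to −) → unique match: Streptococcus pyogenes.
Reversing 6.5% NaCl → still no organism matches.
Reversing Coagulase → still no organism matches.
Reversing Novobiocin → still no organism matches.
Reversing Bacitracin → still no organism matches.

Mannitol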